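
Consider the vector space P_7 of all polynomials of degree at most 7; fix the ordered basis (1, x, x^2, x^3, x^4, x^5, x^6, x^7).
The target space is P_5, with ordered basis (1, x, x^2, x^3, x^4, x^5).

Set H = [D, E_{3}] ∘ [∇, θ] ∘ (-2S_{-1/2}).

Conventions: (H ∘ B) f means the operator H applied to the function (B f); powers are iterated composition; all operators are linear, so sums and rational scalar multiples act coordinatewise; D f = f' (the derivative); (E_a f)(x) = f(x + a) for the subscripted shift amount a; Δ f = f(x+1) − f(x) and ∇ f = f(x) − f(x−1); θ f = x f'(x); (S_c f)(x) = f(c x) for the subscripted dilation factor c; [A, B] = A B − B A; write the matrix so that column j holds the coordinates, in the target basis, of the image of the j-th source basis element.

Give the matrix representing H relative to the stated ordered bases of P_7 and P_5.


image of 1: 0
image of x: 0
image of x^2: 0
image of x^3: 0
image of x^4: 0
image of x^5: 0
image of x^6: 0
image of x^7: 0
each image's coordinates form column j of the matrix

the matrix is [[0, 0, 0, 0, 0, 0, 0, 0]; [0, 0, 0, 0, 0, 0, 0, 0]; [0, 0, 0, 0, 0, 0, 0, 0]; [0, 0, 0, 0, 0, 0, 0, 0]; [0, 0, 0, 0, 0, 0, 0, 0]; [0, 0, 0, 0, 0, 0, 0, 0]] (rows listed top to bottom)


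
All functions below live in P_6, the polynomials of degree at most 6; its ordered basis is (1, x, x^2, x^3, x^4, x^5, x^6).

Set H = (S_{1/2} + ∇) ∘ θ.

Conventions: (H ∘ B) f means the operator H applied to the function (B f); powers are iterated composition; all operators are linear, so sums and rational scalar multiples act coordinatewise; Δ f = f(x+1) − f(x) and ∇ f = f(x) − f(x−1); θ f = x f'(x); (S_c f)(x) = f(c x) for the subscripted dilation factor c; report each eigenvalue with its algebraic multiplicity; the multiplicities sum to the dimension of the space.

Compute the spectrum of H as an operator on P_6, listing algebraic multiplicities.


λ = 0 (multiplicity 1), λ = 3/32 (multiplicity 1), λ = 5/32 (multiplicity 1), λ = 1/4 (multiplicity 1), λ = 3/8 (multiplicity 1), λ = 1/2 (multiplicity 2)

image of 1: 0
image of x: (1/2)x + 1
image of x^2: (1/2)x^2 + 4x - 2
image of x^3: (3/8)x^3 + 9x^2 - 9x + 3
image of x^4: (1/4)x^4 + 16x^3 - 24x^2 + 16x - 4
image of x^5: (5/32)x^5 + 25x^4 - 50x^3 + 50x^2 - 25x + 5
image of x^6: (3/32)x^6 + 36x^5 - 90x^4 + 120x^3 - 90x^2 + 36x - 6
the matrix is upper triangular; its diagonal is (0, 1/2, 1/2, 3/8, 1/4, 5/32, 3/32)
for a triangular matrix the eigenvalues are the diagonal entries, with algebraic multiplicity their repetition count


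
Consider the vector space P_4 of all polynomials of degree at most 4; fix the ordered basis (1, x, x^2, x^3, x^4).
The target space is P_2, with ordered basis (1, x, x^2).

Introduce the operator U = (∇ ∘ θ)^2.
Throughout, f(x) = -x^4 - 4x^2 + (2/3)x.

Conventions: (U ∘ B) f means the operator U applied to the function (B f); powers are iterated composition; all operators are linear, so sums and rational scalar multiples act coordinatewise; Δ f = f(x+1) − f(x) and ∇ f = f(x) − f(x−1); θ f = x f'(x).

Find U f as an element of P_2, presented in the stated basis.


the result is g(x) = -144x^2 + 240x - 128

θ f = -4x^4 - 8x^2 + (2/3)x
∇ θ f = -16x^3 + 24x^2 - 32x + 38/3
θ (∇ ∘ θ) f = -48x^3 + 48x^2 - 32x
∇ θ (∇ ∘ θ) f = -144x^2 + 240x - 128


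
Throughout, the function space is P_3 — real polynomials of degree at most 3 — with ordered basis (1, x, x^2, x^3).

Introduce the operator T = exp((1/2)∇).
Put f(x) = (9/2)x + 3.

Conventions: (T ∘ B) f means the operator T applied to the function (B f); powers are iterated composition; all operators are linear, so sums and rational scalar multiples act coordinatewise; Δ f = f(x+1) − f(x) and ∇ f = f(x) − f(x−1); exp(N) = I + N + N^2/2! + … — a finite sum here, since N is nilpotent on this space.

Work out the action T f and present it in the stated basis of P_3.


the image equals g(x) = (9/2)x + 21/4

order-1 term: 9/4
the series for exp((1/2)∇) f terminates at order 1
exp((1/2)∇) f = (9/2)x + 21/4


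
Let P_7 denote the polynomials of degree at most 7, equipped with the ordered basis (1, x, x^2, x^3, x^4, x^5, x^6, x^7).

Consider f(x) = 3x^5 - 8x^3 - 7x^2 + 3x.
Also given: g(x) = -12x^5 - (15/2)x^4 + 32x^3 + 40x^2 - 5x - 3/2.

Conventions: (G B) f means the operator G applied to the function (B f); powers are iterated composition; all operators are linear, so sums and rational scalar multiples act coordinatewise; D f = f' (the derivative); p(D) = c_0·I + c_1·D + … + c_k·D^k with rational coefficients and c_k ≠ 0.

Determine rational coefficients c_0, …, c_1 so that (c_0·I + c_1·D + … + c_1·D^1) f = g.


D^0 f = 3x^5 - 8x^3 - 7x^2 + 3x
D^1 f = 15x^4 - 24x^2 - 14x + 3
matching coefficients of g against c_0 f + c_1 Df + … from the top degree down determines the c_i
solution: c_0 = -4, c_1 = -1/2

p(D) = -4·I − (1/2)·D, i.e. c_0 = -4, c_1 = -1/2


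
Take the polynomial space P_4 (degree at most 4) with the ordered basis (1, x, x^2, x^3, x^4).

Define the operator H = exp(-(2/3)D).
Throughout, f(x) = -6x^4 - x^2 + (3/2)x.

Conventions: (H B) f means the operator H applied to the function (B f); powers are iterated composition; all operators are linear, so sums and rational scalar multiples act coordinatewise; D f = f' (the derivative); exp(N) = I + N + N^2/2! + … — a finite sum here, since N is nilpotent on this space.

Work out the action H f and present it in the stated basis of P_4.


the image equals g(x) = -6x^4 + 16x^3 - 17x^2 + (179/18)x - 71/27

order-1 term: 16x^3 + (4/3)x - 1
order-2 term: -16x^2 - 4/9
order-3 term: (64/9)x
order-4 term: -32/27
the series for exp(-(2/3)D) f terminates at order 4
exp(-(2/3)D) f = -6x^4 + 16x^3 - 17x^2 + (179/18)x - 71/27


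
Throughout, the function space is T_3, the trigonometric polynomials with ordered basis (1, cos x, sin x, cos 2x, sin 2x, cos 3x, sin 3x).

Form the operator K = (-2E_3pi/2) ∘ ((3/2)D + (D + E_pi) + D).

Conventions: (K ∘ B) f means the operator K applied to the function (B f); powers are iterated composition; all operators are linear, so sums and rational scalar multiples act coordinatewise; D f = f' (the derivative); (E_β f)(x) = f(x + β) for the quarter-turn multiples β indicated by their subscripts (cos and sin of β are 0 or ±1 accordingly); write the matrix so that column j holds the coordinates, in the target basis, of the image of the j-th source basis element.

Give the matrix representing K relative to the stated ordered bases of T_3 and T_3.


the matrix is [[-2, 0, 0, 0, 0, 0, 0]; [0, -7, -2, 0, 0, 0, 0]; [0, 2, -7, 0, 0, 0, 0]; [0, 0, 0, 2, 14, 0, 0]; [0, 0, 0, -14, 2, 0, 0]; [0, 0, 0, 0, 0, 21, 2]; [0, 0, 0, 0, 0, -2, 21]] (rows listed top to bottom)

image of 1: -2
image of cos x: -7cos x + 2sin x
image of sin x: -2cos x - 7sin x
image of cos 2x: 2cos 2x - 14sin 2x
image of sin 2x: 14cos 2x + 2sin 2x
image of cos 3x: 21cos 3x - 2sin 3x
image of sin 3x: 2cos 3x + 21sin 3x
each image's coordinates form column j of the matrix


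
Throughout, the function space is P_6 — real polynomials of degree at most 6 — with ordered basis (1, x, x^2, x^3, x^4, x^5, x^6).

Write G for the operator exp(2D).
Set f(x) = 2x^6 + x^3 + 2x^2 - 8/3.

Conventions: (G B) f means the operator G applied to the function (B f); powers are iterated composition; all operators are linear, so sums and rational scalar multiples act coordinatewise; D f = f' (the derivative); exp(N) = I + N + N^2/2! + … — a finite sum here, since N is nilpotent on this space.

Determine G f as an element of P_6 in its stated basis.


the image equals g(x) = 2x^6 + 24x^5 + 120x^4 + 321x^3 + 488x^2 + 404x + 424/3

order-1 term: 24x^5 + 6x^2 + 8x
order-2 term: 120x^4 + 12x + 8
order-3 term: 320x^3 + 8
order-4 term: 480x^2
order-5 term: 384x
order-6 term: 128
the series for exp(2D) f terminates at order 6
exp(2D) f = 2x^6 + 24x^5 + 120x^4 + 321x^3 + 488x^2 + 404x + 424/3


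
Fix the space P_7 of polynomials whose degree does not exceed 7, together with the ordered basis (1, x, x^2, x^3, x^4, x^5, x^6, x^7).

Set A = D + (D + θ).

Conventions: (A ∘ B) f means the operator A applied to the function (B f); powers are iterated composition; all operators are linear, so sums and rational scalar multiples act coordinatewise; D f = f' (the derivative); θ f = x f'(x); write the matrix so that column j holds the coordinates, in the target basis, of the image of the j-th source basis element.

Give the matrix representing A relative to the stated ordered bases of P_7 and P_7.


the matrix is [[0, 2, 0, 0, 0, 0, 0, 0]; [0, 1, 4, 0, 0, 0, 0, 0]; [0, 0, 2, 6, 0, 0, 0, 0]; [0, 0, 0, 3, 8, 0, 0, 0]; [0, 0, 0, 0, 4, 10, 0, 0]; [0, 0, 0, 0, 0, 5, 12, 0]; [0, 0, 0, 0, 0, 0, 6, 14]; [0, 0, 0, 0, 0, 0, 0, 7]] (rows listed top to bottom)

image of 1: 0
image of x: x + 2
image of x^2: 2x^2 + 4x
image of x^3: 3x^3 + 6x^2
image of x^4: 4x^4 + 8x^3
image of x^5: 5x^5 + 10x^4
image of x^6: 6x^6 + 12x^5
image of x^7: 7x^7 + 14x^6
each image's coordinates form column j of the matrix


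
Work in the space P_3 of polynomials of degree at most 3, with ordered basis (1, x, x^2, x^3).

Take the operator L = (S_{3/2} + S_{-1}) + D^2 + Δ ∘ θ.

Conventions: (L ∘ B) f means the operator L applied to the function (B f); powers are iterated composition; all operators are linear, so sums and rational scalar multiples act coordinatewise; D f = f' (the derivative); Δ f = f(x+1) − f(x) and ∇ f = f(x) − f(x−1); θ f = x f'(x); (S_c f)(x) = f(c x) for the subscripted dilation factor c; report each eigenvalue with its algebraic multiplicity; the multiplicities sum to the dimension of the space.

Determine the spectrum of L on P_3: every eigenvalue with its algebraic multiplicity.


image of 1: 2
image of x: (1/2)x + 1
image of x^2: (13/4)x^2 + 4x + 4
image of x^3: (19/8)x^3 + 9x^2 + 15x + 3
the matrix is upper triangular; its diagonal is (2, 1/2, 13/4, 19/8)
for a triangular matrix the eigenvalues are the diagonal entries, with algebraic multiplicity their repetition count

λ = 1/2 (multiplicity 1), λ = 2 (multiplicity 1), λ = 19/8 (multiplicity 1), λ = 13/4 (multiplicity 1)


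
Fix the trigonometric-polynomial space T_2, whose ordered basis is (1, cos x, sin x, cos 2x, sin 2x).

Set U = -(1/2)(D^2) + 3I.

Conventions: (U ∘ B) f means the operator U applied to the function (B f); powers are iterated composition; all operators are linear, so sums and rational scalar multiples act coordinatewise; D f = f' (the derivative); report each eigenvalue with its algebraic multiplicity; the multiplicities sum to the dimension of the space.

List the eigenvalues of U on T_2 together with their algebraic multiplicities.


image of 1: 3
image of cos x: (7/2)cos x
image of sin x: (7/2)sin x
image of cos 2x: 5cos 2x
image of sin 2x: 5sin 2x
the matrix is diagonal; its diagonal is (3, 7/2, 7/2, 5, 5)
for a triangular matrix the eigenvalues are the diagonal entries, with algebraic multiplicity their repetition count

λ = 3 (multiplicity 1), λ = 7/2 (multiplicity 2), λ = 5 (multiplicity 2)


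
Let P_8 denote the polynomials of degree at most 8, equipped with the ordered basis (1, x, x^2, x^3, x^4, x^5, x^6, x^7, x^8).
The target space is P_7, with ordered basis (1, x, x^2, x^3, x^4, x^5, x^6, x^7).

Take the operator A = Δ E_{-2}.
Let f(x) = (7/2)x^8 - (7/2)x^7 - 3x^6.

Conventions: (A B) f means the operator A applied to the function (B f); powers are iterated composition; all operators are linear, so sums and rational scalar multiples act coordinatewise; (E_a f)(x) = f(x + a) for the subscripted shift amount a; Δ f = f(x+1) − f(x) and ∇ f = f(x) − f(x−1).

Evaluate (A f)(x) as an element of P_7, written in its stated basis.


E_{-2} f = (7/2)x^8 - (119/2)x^7 + 438x^6 - 1826x^5 + 4720x^4 - 7752x^3 + 7904x^2 - 4576x + 1152
Δ E_{-2} f = 28x^7 - (637/2)x^6 + (3149/2)x^5 - (8795/2)x^4 + (14987/2)x^3 - (15555/2)x^2 + (9083/2)x - 1148

the image equals g(x) = 28x^7 - (637/2)x^6 + (3149/2)x^5 - (8795/2)x^4 + (14987/2)x^3 - (15555/2)x^2 + (9083/2)x - 1148


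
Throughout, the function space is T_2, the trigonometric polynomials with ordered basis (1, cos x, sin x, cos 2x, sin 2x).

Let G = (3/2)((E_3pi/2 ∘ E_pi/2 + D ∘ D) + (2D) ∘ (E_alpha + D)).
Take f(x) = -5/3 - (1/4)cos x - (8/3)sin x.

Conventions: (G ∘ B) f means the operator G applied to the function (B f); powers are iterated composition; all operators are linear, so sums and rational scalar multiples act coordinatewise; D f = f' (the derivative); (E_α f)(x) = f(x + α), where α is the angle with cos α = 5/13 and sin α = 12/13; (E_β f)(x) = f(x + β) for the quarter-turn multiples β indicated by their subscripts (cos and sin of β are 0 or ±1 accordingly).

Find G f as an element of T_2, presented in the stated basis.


g(x) = -5/2 - (85/52)cos x + (815/52)sin x

E_pi/2 f = -5/3 - (8/3)cos x + (1/4)sin x
E_3pi/2 E_pi/2 f = -5/3 - (1/4)cos x - (8/3)sin x
D f = -(8/3)cos x + (1/4)sin x
D D f = (1/4)cos x + (8/3)sin x
(E_3pi/2 ∘ E_pi/2 + D ∘ D) f = -5/3
E_alpha f = -5/3 - (133/52)cos x - (31/39)sin x
D f = -(8/3)cos x + (1/4)sin x
(E_alpha + D) f = -5/3 - (815/156)cos x - (85/156)sin x
D (E_alpha + D) f = -(85/156)cos x + (815/156)sin x
(2D) (E_alpha + D) f = -(85/78)cos x + (815/78)sin x
((E_3pi/2 ∘ E_pi/2 + D ∘ D) + (2D) ∘ (E_alpha + D)) f = -5/3 - (85/78)cos x + (815/78)sin x
((3/2)((E_3pi/2 ∘ E_pi/2 + D ∘ D) + (2D) ∘ (E_alpha + D))) f = -5/2 - (85/52)cos x + (815/52)sin x


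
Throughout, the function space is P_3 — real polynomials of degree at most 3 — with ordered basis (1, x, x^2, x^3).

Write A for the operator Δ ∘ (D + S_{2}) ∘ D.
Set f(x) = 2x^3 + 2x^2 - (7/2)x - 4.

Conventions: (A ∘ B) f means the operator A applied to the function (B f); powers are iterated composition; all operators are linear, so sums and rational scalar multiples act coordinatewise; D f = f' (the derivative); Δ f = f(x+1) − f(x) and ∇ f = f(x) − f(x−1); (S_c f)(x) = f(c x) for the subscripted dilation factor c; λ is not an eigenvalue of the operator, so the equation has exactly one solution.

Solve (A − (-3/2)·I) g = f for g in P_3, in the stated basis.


write g with unknown coordinates in the stated basis and equate coefficients in (A − (-3/2)·I) g = f
solving from the highest basis element down gives g = (4/3)x^3 + (4/3)x^2 - (71/3)x - 200/9
check: A g = 32x + 88/3
so A g − (-3/2)·g = 2x^3 + 2x^2 - (7/2)x - 4 = f ✓

g(x) = (4/3)x^3 + (4/3)x^2 - (71/3)x - 200/9


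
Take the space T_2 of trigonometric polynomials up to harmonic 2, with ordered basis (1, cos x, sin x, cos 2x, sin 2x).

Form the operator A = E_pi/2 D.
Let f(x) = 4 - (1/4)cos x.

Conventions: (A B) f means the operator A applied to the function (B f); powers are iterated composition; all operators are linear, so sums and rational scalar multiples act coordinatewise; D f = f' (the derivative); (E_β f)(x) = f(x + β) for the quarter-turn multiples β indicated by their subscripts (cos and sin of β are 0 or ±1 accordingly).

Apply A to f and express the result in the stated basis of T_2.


D f = (1/4)sin x
E_pi/2 D f = (1/4)cos x

g(x) = (1/4)cos x


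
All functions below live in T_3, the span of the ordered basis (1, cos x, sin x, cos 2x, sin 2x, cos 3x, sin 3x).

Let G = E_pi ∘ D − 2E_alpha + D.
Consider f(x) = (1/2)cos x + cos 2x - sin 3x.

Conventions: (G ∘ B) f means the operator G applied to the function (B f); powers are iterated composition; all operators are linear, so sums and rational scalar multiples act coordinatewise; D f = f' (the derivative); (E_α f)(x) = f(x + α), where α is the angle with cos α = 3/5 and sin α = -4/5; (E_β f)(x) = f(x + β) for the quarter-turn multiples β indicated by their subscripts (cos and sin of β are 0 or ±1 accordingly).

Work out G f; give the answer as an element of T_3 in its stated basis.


D f = -(1/2)sin x - 2sin 2x - 3cos 3x
E_pi D f = (1/2)sin x - 2sin 2x + 3cos 3x
E_alpha f = (3/10)cos x + (2/5)sin x - (7/25)cos 2x + (24/25)sin 2x + (44/125)cos 3x + (117/125)sin 3x
(-2E_alpha) f = -(3/5)cos x - (4/5)sin x + (14/25)cos 2x - (48/25)sin 2x - (88/125)cos 3x - (234/125)sin 3x
D f = -(1/2)sin x - 2sin 2x - 3cos 3x
(E_pi ∘ D − 2E_alpha + D) f = -(3/5)cos x - (4/5)sin x + (14/25)cos 2x - (148/25)sin 2x - (88/125)cos 3x - (234/125)sin 3x

g(x) = -(3/5)cos x - (4/5)sin x + (14/25)cos 2x - (148/25)sin 2x - (88/125)cos 3x - (234/125)sin 3x


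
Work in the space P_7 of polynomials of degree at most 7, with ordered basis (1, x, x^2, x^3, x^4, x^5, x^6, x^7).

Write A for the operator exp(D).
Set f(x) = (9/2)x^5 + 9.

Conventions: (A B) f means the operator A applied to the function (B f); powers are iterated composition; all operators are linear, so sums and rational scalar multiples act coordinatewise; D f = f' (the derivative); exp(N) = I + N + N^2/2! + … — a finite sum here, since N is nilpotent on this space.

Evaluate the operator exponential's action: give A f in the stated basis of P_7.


g(x) = (9/2)x^5 + (45/2)x^4 + 45x^3 + 45x^2 + (45/2)x + 27/2

order-1 term: (45/2)x^4
order-2 term: 45x^3
order-3 term: 45x^2
order-4 term: (45/2)x
order-5 term: 9/2
the series for exp(D) f terminates at order 5
exp(D) f = (9/2)x^5 + (45/2)x^4 + 45x^3 + 45x^2 + (45/2)x + 27/2


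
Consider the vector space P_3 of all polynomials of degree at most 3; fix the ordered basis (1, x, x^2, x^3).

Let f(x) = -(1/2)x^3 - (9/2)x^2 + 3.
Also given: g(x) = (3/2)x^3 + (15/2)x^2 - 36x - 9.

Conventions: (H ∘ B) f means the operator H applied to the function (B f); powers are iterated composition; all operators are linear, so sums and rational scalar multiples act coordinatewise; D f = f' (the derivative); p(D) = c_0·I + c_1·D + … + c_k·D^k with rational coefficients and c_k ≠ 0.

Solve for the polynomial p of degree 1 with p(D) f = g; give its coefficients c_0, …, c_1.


c_0 = -3, c_1 = 4

D^0 f = -(1/2)x^3 - (9/2)x^2 + 3
D^1 f = -(3/2)x^2 - 9x
matching coefficients of g against c_0 f + c_1 Df + … from the top degree down determines the c_i
solution: c_0 = -3, c_1 = 4


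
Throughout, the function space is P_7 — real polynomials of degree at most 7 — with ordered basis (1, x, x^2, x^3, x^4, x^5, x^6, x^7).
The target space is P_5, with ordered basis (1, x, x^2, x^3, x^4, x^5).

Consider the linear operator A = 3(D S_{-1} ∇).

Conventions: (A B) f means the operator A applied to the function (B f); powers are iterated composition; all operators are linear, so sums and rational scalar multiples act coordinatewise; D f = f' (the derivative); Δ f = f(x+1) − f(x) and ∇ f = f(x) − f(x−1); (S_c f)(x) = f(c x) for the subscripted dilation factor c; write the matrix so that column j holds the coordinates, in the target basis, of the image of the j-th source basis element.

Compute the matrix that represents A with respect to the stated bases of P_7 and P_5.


image of 1: 0
image of x: 0
image of x^2: -6
image of x^3: 18x + 9
image of x^4: -36x^2 - 36x - 12
image of x^5: 60x^3 + 90x^2 + 60x + 15
image of x^6: -90x^4 - 180x^3 - 180x^2 - 90x - 18
image of x^7: 126x^5 + 315x^4 + 420x^3 + 315x^2 + 126x + 21
each image's coordinates form column j of the matrix

the matrix is [[0, 0, -6, 9, -12, 15, -18, 21]; [0, 0, 0, 18, -36, 60, -90, 126]; [0, 0, 0, 0, -36, 90, -180, 315]; [0, 0, 0, 0, 0, 60, -180, 420]; [0, 0, 0, 0, 0, 0, -90, 315]; [0, 0, 0, 0, 0, 0, 0, 126]] (rows listed top to bottom)


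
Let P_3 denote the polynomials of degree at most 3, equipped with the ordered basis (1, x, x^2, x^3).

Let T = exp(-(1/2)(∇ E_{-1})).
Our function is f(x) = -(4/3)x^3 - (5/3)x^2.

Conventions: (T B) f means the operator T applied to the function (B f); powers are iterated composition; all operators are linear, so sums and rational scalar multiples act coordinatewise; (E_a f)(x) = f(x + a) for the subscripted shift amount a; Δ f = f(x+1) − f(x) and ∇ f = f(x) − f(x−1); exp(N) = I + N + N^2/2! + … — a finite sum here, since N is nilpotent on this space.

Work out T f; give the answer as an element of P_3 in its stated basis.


the image equals g(x) = -(4/3)x^3 + (1/3)x^2 - (16/3)x + 59/12

order-1 term: 2x^2 - (13/3)x + 13/6
order-2 term: -x + 31/12
order-3 term: 1/6
the series for exp(-(1/2)(∇ E_{-1})) f terminates at order 3
exp(-(1/2)(∇ E_{-1})) f = -(4/3)x^3 + (1/3)x^2 - (16/3)x + 59/12


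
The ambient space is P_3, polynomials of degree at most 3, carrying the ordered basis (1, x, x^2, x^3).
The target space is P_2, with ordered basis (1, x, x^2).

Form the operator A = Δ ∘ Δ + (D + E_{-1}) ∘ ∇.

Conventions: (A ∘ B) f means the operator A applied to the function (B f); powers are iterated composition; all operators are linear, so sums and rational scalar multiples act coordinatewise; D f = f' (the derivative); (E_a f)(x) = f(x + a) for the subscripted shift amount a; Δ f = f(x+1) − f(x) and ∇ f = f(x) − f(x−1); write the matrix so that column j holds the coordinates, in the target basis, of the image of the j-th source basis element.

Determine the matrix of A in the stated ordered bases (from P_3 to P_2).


image of 1: 0
image of x: 1
image of x^2: 2x + 1
image of x^3: 3x^2 + 3x + 10
each image's coordinates form column j of the matrix

the matrix is [[0, 1, 1, 10]; [0, 0, 2, 3]; [0, 0, 0, 3]] (rows listed top to bottom)


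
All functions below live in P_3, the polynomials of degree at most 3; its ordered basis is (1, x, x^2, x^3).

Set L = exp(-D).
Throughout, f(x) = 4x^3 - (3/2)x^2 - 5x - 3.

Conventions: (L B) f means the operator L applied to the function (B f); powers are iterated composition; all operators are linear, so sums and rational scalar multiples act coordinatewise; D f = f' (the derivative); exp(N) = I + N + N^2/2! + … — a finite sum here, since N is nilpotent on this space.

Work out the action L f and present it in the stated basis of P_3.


g(x) = 4x^3 - (27/2)x^2 + 10x - 7/2

order-1 term: -12x^2 + 3x + 5
order-2 term: 12x - 3/2
order-3 term: -4
the series for exp(-D) f terminates at order 3
exp(-D) f = 4x^3 - (27/2)x^2 + 10x - 7/2


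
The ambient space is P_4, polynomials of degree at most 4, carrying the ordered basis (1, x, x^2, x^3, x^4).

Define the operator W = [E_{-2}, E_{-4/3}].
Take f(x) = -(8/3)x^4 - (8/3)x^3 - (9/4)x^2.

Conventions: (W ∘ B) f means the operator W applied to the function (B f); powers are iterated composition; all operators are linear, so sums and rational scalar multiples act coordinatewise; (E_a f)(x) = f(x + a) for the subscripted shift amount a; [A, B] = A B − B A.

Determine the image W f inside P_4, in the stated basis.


E_{-4/3} f = -(8/3)x^4 + (104/9)x^3 - (721/36)x^2 + (1382/81)x - 1484/243
E_{-2} E_{-4/3} f = -(8/3)x^4 + (296/9)x^3 - (5521/36)x^2 + (26015/81)x - 62075/243
E_{-2} f = -(8/3)x^4 + (56/3)x^3 - (201/4)x^2 + (187/3)x - 91/3
E_{-4/3} E_{-2} f = -(8/3)x^4 + (296/9)x^3 - (5521/36)x^2 + (26015/81)x - 62075/243
[E_{-2}, E_{-4/3}] f = 0

the image equals g(x) = 0


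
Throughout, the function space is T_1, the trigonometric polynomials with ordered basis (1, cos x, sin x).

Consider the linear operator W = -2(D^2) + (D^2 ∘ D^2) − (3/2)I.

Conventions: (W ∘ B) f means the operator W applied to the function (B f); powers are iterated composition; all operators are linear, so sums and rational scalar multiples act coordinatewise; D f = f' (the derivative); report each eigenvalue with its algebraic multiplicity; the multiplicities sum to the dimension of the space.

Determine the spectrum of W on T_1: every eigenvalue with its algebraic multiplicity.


λ = -3/2 (multiplicity 1), λ = 3/2 (multiplicity 2)

image of 1: -3/2
image of cos x: (3/2)cos x
image of sin x: (3/2)sin x
the matrix is diagonal; its diagonal is (-3/2, 3/2, 3/2)
for a triangular matrix the eigenvalues are the diagonal entries, with algebraic multiplicity their repetition count


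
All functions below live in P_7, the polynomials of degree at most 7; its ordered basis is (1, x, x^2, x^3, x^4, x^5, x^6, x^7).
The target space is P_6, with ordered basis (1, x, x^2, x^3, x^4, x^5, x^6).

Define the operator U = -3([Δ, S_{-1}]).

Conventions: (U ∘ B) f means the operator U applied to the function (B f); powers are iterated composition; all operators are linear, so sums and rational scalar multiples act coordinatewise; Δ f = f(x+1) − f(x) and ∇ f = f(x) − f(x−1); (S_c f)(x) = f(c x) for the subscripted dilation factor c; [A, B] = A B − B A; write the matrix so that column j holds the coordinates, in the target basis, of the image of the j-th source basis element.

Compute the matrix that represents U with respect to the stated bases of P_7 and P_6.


image of 1: 0
image of x: 6
image of x^2: -12x
image of x^3: 18x^2 + 6
image of x^4: -24x^3 - 24x
image of x^5: 30x^4 + 60x^2 + 6
image of x^6: -36x^5 - 120x^3 - 36x
image of x^7: 42x^6 + 210x^4 + 126x^2 + 6
each image's coordinates form column j of the matrix

the matrix is [[0, 6, 0, 6, 0, 6, 0, 6]; [0, 0, -12, 0, -24, 0, -36, 0]; [0, 0, 0, 18, 0, 60, 0, 126]; [0, 0, 0, 0, -24, 0, -120, 0]; [0, 0, 0, 0, 0, 30, 0, 210]; [0, 0, 0, 0, 0, 0, -36, 0]; [0, 0, 0, 0, 0, 0, 0, 42]] (rows listed top to bottom)


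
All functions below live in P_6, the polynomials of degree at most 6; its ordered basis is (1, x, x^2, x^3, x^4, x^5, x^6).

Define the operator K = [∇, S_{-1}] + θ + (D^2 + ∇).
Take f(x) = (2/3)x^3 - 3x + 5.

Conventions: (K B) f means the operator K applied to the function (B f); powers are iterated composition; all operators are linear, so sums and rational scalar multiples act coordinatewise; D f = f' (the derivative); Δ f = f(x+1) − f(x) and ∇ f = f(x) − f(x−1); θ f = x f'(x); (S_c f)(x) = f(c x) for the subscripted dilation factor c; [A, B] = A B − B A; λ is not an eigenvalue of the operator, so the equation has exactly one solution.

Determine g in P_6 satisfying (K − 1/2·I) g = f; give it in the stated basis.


g(x) = (4/15)x^3 + (8/15)x^2 - 14x + 278/15

write g with unknown coordinates in the stated basis and equate coefficients in (K − 1/2·I) g = f
solving from the highest basis element down gives g = (4/15)x^3 + (8/15)x^2 - 14x + 278/15
check: K g = (4/5)x^3 + (4/15)x^2 - 10x + 214/15
so K g − 1/2·g = (2/3)x^3 - 3x + 5 = f ✓


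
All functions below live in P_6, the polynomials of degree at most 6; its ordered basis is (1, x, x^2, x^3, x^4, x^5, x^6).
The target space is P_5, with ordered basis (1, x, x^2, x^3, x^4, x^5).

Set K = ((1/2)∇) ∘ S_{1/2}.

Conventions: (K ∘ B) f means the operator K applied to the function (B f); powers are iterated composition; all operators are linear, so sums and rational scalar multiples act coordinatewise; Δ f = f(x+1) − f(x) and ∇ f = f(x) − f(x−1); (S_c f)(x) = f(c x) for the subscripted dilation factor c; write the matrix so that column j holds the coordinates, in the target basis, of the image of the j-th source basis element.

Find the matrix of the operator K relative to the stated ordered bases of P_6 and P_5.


image of 1: 0
image of x: 1/4
image of x^2: (1/4)x - 1/8
image of x^3: (3/16)x^2 - (3/16)x + 1/16
image of x^4: (1/8)x^3 - (3/16)x^2 + (1/8)x - 1/32
image of x^5: (5/64)x^4 - (5/32)x^3 + (5/32)x^2 - (5/64)x + 1/64
image of x^6: (3/64)x^5 - (15/128)x^4 + (5/32)x^3 - (15/128)x^2 + (3/64)x - 1/128
each image's coordinates form column j of the matrix

the matrix is [[0, 1/4, -1/8, 1/16, -1/32, 1/64, -1/128]; [0, 0, 1/4, -3/16, 1/8, -5/64, 3/64]; [0, 0, 0, 3/16, -3/16, 5/32, -15/128]; [0, 0, 0, 0, 1/8, -5/32, 5/32]; [0, 0, 0, 0, 0, 5/64, -15/128]; [0, 0, 0, 0, 0, 0, 3/64]] (rows listed top to bottom)


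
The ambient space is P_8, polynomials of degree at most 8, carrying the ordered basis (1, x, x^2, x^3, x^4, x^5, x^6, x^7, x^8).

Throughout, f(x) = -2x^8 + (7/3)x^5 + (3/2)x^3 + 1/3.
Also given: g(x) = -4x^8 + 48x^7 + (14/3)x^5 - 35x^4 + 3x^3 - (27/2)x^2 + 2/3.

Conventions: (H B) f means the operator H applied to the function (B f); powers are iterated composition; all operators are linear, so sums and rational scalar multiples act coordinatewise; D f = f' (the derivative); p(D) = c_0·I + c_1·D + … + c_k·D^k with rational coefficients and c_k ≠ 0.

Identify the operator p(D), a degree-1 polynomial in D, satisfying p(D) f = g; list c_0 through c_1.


p(D) = 2·I − 3·D, i.e. c_0 = 2, c_1 = -3

D^0 f = -2x^8 + (7/3)x^5 + (3/2)x^3 + 1/3
D^1 f = -16x^7 + (35/3)x^4 + (9/2)x^2
matching coefficients of g against c_0 f + c_1 Df + … from the top degree down determines the c_i
solution: c_0 = 2, c_1 = -3


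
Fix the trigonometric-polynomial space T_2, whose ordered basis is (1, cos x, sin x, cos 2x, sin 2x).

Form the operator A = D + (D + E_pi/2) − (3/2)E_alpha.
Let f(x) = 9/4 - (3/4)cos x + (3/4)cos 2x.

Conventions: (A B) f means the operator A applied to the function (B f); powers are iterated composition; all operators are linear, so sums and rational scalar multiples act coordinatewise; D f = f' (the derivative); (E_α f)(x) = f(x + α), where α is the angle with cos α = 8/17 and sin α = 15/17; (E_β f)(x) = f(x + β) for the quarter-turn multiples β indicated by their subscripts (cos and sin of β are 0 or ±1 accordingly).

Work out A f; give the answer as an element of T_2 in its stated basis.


D f = (3/4)sin x - (3/2)sin 2x
D f = (3/4)sin x - (3/2)sin 2x
E_pi/2 f = 9/4 + (3/4)sin x - (3/4)cos 2x
(D + E_pi/2) f = 9/4 + (3/2)sin x - (3/4)cos 2x - (3/2)sin 2x
E_alpha f = 9/4 - (6/17)cos x + (45/68)sin x - (483/1156)cos 2x - (180/289)sin 2x
(-(3/2)E_alpha) f = -27/8 + (9/17)cos x - (135/136)sin x + (1449/2312)cos 2x + (270/289)sin 2x
(D + (D + E_pi/2) − (3/2)E_alpha) f = -9/8 + (9/17)cos x + (171/136)sin x - (285/2312)cos 2x - (597/289)sin 2x

g(x) = -9/8 + (9/17)cos x + (171/136)sin x - (285/2312)cos 2x - (597/289)sin 2x


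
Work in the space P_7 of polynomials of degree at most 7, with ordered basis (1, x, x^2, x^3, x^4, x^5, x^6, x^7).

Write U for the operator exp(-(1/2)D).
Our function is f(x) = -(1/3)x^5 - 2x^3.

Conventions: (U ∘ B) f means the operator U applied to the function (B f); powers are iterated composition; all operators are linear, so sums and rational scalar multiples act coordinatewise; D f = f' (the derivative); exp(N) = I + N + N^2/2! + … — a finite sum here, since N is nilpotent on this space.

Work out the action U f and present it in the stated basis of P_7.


order-1 term: (5/6)x^4 + 3x^2
order-2 term: -(5/6)x^3 - (3/2)x
order-3 term: (5/12)x^2 + 1/4
order-4 term: -(5/48)x
order-5 term: 1/96
the series for exp(-(1/2)D) f terminates at order 5
exp(-(1/2)D) f = -(1/3)x^5 + (5/6)x^4 - (17/6)x^3 + (41/12)x^2 - (77/48)x + 25/96

the image equals g(x) = -(1/3)x^5 + (5/6)x^4 - (17/6)x^3 + (41/12)x^2 - (77/48)x + 25/96


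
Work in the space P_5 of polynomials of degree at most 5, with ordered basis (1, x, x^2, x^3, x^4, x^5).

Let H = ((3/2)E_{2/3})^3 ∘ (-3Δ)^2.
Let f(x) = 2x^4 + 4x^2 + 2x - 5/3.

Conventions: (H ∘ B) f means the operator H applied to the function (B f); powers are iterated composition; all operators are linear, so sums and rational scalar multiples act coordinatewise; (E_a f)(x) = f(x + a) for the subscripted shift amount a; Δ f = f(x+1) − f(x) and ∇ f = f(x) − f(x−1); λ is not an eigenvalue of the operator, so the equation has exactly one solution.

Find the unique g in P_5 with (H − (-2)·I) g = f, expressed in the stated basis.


write g with unknown coordinates in the stated basis and equate coefficients in (H − (-2)·I) g = f
solving from the highest basis element down gives g = x^4 - (721/4)x^2 - (2185/2)x + 365149/96
check: H g = (729/2)x^2 + 2187x - 121743/16
so H g − (-2)·g = 2x^4 + 4x^2 + 2x - 5/3 = f ✓

the image equals g(x) = x^4 - (721/4)x^2 - (2185/2)x + 365149/96


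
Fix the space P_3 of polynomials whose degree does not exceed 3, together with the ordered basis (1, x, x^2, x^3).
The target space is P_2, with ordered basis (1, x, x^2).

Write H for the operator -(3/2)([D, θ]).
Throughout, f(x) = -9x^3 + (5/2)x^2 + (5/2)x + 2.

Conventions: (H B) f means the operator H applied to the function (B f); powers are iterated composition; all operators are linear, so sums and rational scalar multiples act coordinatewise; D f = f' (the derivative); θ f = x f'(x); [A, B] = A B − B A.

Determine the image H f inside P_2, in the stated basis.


the image equals g(x) = (81/2)x^2 - (15/2)x - 15/4

θ f = -27x^3 + 5x^2 + (5/2)x
D θ f = -81x^2 + 10x + 5/2
D f = -27x^2 + 5x + 5/2
θ D f = -54x^2 + 5x
[D, θ] f = -27x^2 + 5x + 5/2
(-(3/2)([D, θ])) f = (81/2)x^2 - (15/2)x - 15/4


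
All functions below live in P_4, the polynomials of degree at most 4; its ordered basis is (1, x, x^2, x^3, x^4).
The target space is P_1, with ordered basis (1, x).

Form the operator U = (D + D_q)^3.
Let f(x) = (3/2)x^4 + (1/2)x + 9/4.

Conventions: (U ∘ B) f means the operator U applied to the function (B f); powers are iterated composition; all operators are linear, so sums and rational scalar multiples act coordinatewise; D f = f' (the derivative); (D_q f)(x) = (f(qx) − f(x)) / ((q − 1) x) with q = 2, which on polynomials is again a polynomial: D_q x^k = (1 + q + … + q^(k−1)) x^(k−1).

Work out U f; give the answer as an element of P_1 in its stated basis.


g(x) = 1425x

D f = 6x^3 + 1/2
D_q f = (45/2)x^3 + 1/2
(D + D_q) f = (57/2)x^3 + 1
D (D + D_q) f = (171/2)x^2
D_q (D + D_q) f = (399/2)x^2
(D + D_q) (D + D_q) f = 285x^2
D (D + D_q) (D + D_q) f = 570x
D_q (D + D_q) (D + D_q) f = 855x
(D + D_q) (D + D_q) (D + D_q) f = 1425x


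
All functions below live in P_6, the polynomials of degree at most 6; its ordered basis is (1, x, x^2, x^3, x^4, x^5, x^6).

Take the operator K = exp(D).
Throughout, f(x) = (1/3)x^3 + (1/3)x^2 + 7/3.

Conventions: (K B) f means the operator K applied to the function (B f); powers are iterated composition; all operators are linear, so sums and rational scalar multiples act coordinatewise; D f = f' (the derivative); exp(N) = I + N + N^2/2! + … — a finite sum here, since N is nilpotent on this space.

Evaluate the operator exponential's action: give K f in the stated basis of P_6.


order-1 term: x^2 + (2/3)x
order-2 term: x + 1/3
order-3 term: 1/3
the series for exp(D) f terminates at order 3
exp(D) f = (1/3)x^3 + (4/3)x^2 + (5/3)x + 3

the result is g(x) = (1/3)x^3 + (4/3)x^2 + (5/3)x + 3


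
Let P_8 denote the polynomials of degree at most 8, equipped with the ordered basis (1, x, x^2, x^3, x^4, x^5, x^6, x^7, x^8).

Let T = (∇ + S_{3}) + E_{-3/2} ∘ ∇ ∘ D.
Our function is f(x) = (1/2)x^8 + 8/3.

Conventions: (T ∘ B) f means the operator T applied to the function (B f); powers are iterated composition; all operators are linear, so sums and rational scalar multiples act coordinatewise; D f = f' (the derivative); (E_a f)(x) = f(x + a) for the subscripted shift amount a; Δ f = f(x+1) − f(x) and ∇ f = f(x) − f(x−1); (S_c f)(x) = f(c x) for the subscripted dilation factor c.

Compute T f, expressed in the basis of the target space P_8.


the result is g(x) = (6561/2)x^8 + 4x^7 + 14x^6 - 308x^5 + 1680x^4 - 4732x^3 + (30205/4)x^2 - 6513x + 114011/48

∇ f = 4x^7 - 14x^6 + 28x^5 - 35x^4 + 28x^3 - 14x^2 + 4x - 1/2
S_{3} f = (6561/2)x^8 + 8/3
(∇ + S_{3}) f = (6561/2)x^8 + 4x^7 - 14x^6 + 28x^5 - 35x^4 + 28x^3 - 14x^2 + 4x + 13/6
D f = 4x^7
∇ D f = 28x^6 - 84x^5 + 140x^4 - 140x^3 + 84x^2 - 28x + 4
E_{-3/2} (∇ ∘ D) f = 28x^6 - 336x^5 + 1715x^4 - 4760x^3 + (30261/4)x^2 - 6517x + 37969/16
((∇ + S_{3}) + E_{-3/2} ∘ ∇ ∘ D) f = (6561/2)x^8 + 4x^7 + 14x^6 - 308x^5 + 1680x^4 - 4732x^3 + (30205/4)x^2 - 6513x + 114011/48


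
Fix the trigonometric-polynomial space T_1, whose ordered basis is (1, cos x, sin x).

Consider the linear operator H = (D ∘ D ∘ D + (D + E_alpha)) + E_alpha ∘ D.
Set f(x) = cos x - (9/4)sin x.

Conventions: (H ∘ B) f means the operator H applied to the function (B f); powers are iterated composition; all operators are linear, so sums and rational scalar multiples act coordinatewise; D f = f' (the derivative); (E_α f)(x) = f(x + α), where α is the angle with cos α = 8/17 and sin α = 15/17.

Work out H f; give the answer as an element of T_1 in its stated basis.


D f = -(9/4)cos x - sin x
D D f = -cos x + (9/4)sin x
D D D f = (9/4)cos x + sin x
D f = -(9/4)cos x - sin x
E_alpha f = -(103/68)cos x - (33/17)sin x
(D + E_alpha) f = -(64/17)cos x - (50/17)sin x
(D ∘ D ∘ D + (D + E_alpha)) f = -(103/68)cos x - (33/17)sin x
D f = -(9/4)cos x - sin x
E_alpha D f = -(33/17)cos x + (103/68)sin x
((D ∘ D ∘ D + (D + E_alpha)) + E_alpha ∘ D) f = -(235/68)cos x - (29/68)sin x

the image equals g(x) = -(235/68)cos x - (29/68)sin x


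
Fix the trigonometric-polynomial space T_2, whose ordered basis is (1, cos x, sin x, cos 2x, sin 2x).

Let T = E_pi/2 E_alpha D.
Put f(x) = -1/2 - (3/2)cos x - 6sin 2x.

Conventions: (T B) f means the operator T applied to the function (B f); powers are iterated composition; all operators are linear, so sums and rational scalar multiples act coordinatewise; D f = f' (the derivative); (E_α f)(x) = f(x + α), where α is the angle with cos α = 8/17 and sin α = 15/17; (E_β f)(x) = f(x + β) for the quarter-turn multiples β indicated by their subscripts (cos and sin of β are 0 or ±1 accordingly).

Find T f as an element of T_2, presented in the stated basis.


D f = (3/2)sin x - 12cos 2x
E_alpha D f = (45/34)cos x + (12/17)sin x + (1932/289)cos 2x + (2880/289)sin 2x
E_pi/2 E_alpha D f = (12/17)cos x - (45/34)sin x - (1932/289)cos 2x - (2880/289)sin 2x

the result is g(x) = (12/17)cos x - (45/34)sin x - (1932/289)cos 2x - (2880/289)sin 2x


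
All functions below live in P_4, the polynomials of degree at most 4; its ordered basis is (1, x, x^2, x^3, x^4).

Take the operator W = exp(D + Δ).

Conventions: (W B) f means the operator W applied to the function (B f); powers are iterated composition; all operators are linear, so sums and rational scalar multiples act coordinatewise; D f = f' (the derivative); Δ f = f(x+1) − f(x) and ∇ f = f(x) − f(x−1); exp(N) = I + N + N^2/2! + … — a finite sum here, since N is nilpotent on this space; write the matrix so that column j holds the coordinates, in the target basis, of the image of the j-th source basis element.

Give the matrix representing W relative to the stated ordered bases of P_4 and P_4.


image of 1: 1
image of x: x + 2
image of x^2: x^2 + 4x + 5
image of x^3: x^3 + 6x^2 + 15x + 15
image of x^4: x^4 + 8x^3 + 30x^2 + 60x + 52
each image's coordinates form column j of the matrix

the matrix is [[1, 2, 5, 15, 52]; [0, 1, 4, 15, 60]; [0, 0, 1, 6, 30]; [0, 0, 0, 1, 8]; [0, 0, 0, 0, 1]] (rows listed top to bottom)


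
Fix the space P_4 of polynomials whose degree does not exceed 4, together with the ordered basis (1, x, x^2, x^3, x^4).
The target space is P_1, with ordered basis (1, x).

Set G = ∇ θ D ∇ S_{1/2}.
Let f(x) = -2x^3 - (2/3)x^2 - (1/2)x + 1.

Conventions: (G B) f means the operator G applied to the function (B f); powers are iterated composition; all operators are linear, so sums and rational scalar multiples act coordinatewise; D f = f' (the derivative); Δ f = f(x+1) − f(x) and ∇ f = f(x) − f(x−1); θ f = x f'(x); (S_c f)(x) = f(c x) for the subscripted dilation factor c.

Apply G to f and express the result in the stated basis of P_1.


g(x) = -3/2

S_{1/2} f = -(1/4)x^3 - (1/6)x^2 - (1/4)x + 1
∇ S_{1/2} f = -(3/4)x^2 + (5/12)x - 1/3
D ∇ S_{1/2} f = -(3/2)x + 5/12
θ (D ∇ S_{1/2}) f = -(3/2)x
∇ θ (D ∇ S_{1/2}) f = -3/2


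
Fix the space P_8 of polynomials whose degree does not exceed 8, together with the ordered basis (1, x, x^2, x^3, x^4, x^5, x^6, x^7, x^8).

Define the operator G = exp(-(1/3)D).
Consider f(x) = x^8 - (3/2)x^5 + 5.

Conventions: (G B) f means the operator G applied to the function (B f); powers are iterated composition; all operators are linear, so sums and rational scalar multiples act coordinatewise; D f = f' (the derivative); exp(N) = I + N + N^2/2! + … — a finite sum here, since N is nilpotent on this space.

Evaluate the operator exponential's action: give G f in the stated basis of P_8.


the image equals g(x) = x^8 - (8/3)x^7 + (28/9)x^6 - (193/54)x^5 + (545/162)x^4 - (461/243)x^3 + (433/729)x^2 - (421/4374)x + 65693/13122

order-1 term: -(8/3)x^7 + (5/2)x^4
order-2 term: (28/9)x^6 - (5/3)x^3
order-3 term: -(56/27)x^5 + (5/9)x^2
order-4 term: (70/81)x^4 - (5/54)x
order-5 term: -(56/243)x^3 + 1/162
order-6 term: (28/729)x^2
order-7 term: -(8/2187)x
order-8 term: 1/6561
the series for exp(-(1/3)D) f terminates at order 8
exp(-(1/3)D) f = x^8 - (8/3)x^7 + (28/9)x^6 - (193/54)x^5 + (545/162)x^4 - (461/243)x^3 + (433/729)x^2 - (421/4374)x + 65693/13122
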